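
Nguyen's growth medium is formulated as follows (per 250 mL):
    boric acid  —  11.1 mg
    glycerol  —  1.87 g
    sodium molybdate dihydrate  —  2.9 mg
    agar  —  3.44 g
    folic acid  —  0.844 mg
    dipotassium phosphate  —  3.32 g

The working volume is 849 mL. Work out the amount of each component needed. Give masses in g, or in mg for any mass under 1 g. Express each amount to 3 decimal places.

Scale factor = 849 mL / 250 mL = 3.396.
boric acid: 11.1 mg × (849 mL / 250 mL) = 37.696 mg
glycerol: 1.87 g × (849 mL / 250 mL) = 6.351 g
sodium molybdate dihydrate: 2.9 mg × (849 mL / 250 mL) = 9.848 mg
agar: 3.44 g × (849 mL / 250 mL) = 11.682 g
folic acid: 0.844 mg × (849 mL / 250 mL) = 2.866 mg
dipotassium phosphate: 3.32 g × (849 mL / 250 mL) = 11.275 g

boric acid 37.696 mg; glycerol 6.351 g; sodium molybdate dihydrate 9.848 mg; agar 11.682 g; folic acid 2.866 mg; dipotassium phosphate 11.275 g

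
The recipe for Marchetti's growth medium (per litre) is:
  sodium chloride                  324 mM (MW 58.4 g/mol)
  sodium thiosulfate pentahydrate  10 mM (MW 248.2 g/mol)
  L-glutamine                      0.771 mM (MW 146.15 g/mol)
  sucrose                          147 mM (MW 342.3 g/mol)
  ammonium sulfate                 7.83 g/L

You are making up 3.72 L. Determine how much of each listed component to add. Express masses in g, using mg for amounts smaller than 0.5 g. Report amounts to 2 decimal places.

Scale factor relative to 1 L: 3.72.
sodium chloride: 324 mmol/L × 58.4 g/mol × 3.72 L ÷ 1000 = 70.39 g
sodium thiosulfate pentahydrate: 10 mmol/L × 248.2 g/mol × 3.72 L ÷ 1000 = 9.23 g
L-glutamine: 0.771 mmol/L × 146.15 mg/mmol × 3.72 L = 419.18 mg
sucrose: 147 mmol/L × 342.3 g/mol × 3.72 L ÷ 1000 = 187.18 g
ammonium sulfate: 7.83 g/L × 3.72 L = 29.13 g

sodium chloride 70.39 g; sodium thiosulfate pentahydrate 9.23 g; L-glutamine 419.18 mg; sucrose 187.18 g; ammonium sulfate 29.13 g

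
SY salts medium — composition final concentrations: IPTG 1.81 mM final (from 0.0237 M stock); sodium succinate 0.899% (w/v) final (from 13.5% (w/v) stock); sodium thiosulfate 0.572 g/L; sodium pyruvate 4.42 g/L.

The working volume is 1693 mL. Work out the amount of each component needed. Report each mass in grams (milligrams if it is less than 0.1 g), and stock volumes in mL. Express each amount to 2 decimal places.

Target volume = 1693 mL = 1.693 L.
IPTG: C1V1 = C2V2 → 1.81 mM × 1693 mL ÷ 23.7 mM = 129.30 mL
sodium succinate: dilute stock: 0.899% ÷ 13.5% × 1693 mL = 112.74 mL
sodium thiosulfate: 0.572 g/L × 1.693 L = 0.97 g
sodium pyruvate: 4.42 g/L × 1.693 L = 7.48 g

IPTG 129.30 mL; sodium succinate 112.74 mL; sodium thiosulfate 0.97 g; sodium pyruvate 7.48 g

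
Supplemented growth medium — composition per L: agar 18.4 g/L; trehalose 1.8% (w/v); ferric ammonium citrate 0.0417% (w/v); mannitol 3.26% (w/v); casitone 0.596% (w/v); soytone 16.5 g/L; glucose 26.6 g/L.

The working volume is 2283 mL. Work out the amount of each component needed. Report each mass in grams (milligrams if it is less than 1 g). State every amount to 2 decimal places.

Target volume = 2283 mL = 2.283 L.
agar: 18.4 g/L × 2.283 L = 42.01 g
trehalose: 1.8 g per 100 mL × 2283 mL ÷ 100 = 41.09 g
ferric ammonium citrate: 0.0417% w/v = 0.417 g/L → 0.417 × 2.283 L = 0.952011 g = 952.01 mg
mannitol: 3.26 g per 100 mL × 2283 mL ÷ 100 = 74.43 g
casitone: 0.596% w/v = 5.96 g/L → 5.96 × 2.283 L = 13.61 g
soytone: 16.5 g/L × 2.283 L = 37.67 g
glucose: 26.6 g/L × 2.283 L = 60.73 g

agar 42.01 g; trehalose 41.09 g; ferric ammonium citrate 952.01 mg; mannitol 74.43 g; casitone 13.61 g; soytone 37.67 g; glucose 60.73 g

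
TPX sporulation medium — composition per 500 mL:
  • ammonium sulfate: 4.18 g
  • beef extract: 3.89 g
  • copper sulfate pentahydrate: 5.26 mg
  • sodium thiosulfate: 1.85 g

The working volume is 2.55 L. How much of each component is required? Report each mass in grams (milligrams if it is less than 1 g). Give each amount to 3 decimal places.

ammonium sulfate 21.318 g; beef extract 19.839 g; copper sulfate pentahydrate 26.826 mg; sodium thiosulfate 9.435 g

Ratio of target to recipe volume: 2550 / 500 = 5.1.
ammonium sulfate: 4.18 g × (2550 mL / 500 mL) = 21.318 g
beef extract: 3.89 g × (2550 mL / 500 mL) = 19.839 g
copper sulfate pentahydrate: 5.26 mg × (2550 mL / 500 mL) = 26.826 mg
sodium thiosulfate: 1.85 g × (2550 mL / 500 mL) = 9.435 g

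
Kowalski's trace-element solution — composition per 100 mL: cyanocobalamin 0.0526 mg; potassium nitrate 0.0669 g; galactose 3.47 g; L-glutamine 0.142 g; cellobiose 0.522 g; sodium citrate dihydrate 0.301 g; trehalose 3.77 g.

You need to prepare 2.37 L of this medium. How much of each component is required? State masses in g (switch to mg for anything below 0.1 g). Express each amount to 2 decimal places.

Scale factor = 2370 mL / 100 mL = 23.7.
cyanocobalamin: 0.0526 mg × (2370 mL / 100 mL) = 1.25 mg
potassium nitrate: 0.0669 g × (2370 mL / 100 mL) = 1.59 g
galactose: 3.47 g × (2370 mL / 100 mL) = 82.24 g
L-glutamine: 0.142 g × (2370 mL / 100 mL) = 3.37 g
cellobiose: 0.522 g × (2370 mL / 100 mL) = 12.37 g
sodium citrate dihydrate: 0.301 g × (2370 mL / 100 mL) = 7.13 g
trehalose: 3.77 g × (2370 mL / 100 mL) = 89.35 g

cyanocobalamin 1.25 mg; potassium nitrate 1.59 g; galactose 82.24 g; L-glutamine 3.37 g; cellobiose 12.37 g; sodium citrate dihydrate 7.13 g; trehalose 89.35 g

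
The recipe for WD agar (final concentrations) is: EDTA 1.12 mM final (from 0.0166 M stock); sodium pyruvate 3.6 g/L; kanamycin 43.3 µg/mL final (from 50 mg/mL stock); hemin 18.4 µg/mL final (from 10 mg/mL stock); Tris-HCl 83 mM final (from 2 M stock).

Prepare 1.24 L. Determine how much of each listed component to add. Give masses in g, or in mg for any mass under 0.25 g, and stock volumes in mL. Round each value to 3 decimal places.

Working volume: 1.24 L.
EDTA: dilute stock: 1.12 mM × 1240 mL ÷ 16.6 mM = 83.663 mL
sodium pyruvate: 3.6 g/L × 1.24 L = 4.464 g
kanamycin: dilute stock: 43.3 µg/mL × 1240 mL ÷ 50000 µg/mL = 1.074 mL
hemin: dilute stock: 18.4 µg/mL × 1240 mL ÷ 10000 µg/mL = 2.282 mL
Tris-HCl: V = C2·V2/C1 = 83 mM × 1240 mL ÷ 2000 mM = 51.460 mL

EDTA 83.663 mL; sodium pyruvate 4.464 g; kanamycin 1.074 mL; hemin 2.282 mL; Tris-HCl 51.460 mL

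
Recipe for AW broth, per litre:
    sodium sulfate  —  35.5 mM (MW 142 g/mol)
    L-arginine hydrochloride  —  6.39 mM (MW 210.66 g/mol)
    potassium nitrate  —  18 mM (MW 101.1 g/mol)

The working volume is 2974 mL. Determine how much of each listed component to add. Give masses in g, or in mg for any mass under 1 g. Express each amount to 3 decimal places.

Scale factor relative to 1 L: 2.974.
sodium sulfate: 35.5 mmol/L × 142 g/mol × 2.974 L ÷ 1000 = 14.992 g
L-arginine hydrochloride: 6.39 mmol/L × 210.66 g/mol × 2.974 L ÷ 1000 = 4.003 g
potassium nitrate: 18 mmol/L × 101.1 g/mol × 2.974 L ÷ 1000 = 5.412 g

sodium sulfate 14.992 g; L-arginine hydrochloride 4.003 g; potassium nitrate 5.412 g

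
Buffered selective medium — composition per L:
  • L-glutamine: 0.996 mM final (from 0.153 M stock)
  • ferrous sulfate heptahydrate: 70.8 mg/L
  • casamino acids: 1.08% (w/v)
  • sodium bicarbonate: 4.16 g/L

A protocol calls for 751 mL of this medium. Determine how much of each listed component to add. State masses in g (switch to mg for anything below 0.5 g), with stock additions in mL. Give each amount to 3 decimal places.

Scale factor relative to 1 L: 0.751.
L-glutamine: V = C2·V2/C1 = 0.996 mM × 751 mL ÷ 153 mM = 4.889 mL
ferrous sulfate heptahydrate: 70.8 mg/L × 0.751 L = 53.171 mg
casamino acids: 1.08 g per 100 mL × 751 mL ÷ 100 = 8.111 g
sodium bicarbonate: 4.16 g/L × 0.751 L = 3.124 g

L-glutamine 4.889 mL; ferrous sulfate heptahydrate 53.171 mg; casamino acids 8.111 g; sodium bicarbonate 3.124 g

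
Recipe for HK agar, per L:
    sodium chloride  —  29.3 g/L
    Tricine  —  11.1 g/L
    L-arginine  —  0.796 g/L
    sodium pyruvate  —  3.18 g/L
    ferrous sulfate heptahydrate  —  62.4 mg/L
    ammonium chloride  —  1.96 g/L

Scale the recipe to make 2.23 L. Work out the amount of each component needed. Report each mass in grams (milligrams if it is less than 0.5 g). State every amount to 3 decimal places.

sodium chloride 65.339 g; Tricine 24.753 g; L-arginine 1.775 g; sodium pyruvate 7.091 g; ferrous sulfate heptahydrate 139.152 mg; ammonium chloride 4.371 g

Working volume: 2.23 L.
sodium chloride: 29.3 g/L × 2.23 L = 65.339 g
Tricine: 11.1 g/L × 2.23 L = 24.753 g
L-arginine: 0.796 g/L × 2.23 L = 1.775 g
sodium pyruvate: 3.18 g/L × 2.23 L = 7.091 g
ferrous sulfate heptahydrate: 62.4 mg/L × 2.23 L = 139.152 mg
ammonium chloride: 1.96 g/L × 2.23 L = 4.371 g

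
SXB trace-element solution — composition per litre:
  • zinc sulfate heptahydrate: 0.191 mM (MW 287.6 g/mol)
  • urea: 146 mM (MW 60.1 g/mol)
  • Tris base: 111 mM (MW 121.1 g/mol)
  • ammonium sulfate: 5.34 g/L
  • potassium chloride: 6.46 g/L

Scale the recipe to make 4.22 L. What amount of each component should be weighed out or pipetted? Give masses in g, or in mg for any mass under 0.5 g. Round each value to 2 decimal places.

zinc sulfate heptahydrate 231.81 mg; urea 37.03 g; Tris base 56.73 g; ammonium sulfate 22.53 g; potassium chloride 27.26 g

Scale factor relative to 1 L: 4.22.
zinc sulfate heptahydrate: 0.191 mmol/L × 287.6 mg/mmol × 4.22 L = 231.81 mg
urea: 146 mmol/L × 60.1 g/mol × 4.22 L ÷ 1000 = 37.03 g
Tris base: 111 mmol/L × 121.1 g/mol × 4.22 L ÷ 1000 = 56.73 g
ammonium sulfate: 5.34 g/L × 4.22 L = 22.53 g
potassium chloride: 6.46 g/L × 4.22 L = 27.26 g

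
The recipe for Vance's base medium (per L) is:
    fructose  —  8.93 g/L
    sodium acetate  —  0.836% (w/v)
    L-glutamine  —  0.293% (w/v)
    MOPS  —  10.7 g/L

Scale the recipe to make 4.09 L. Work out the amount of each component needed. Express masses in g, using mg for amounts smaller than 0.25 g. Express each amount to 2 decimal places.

Scale factor relative to 1 L: 4.09.
fructose: 8.93 g/L × 4.09 L = 36.52 g
sodium acetate: 0.836% w/v = 8.36 g/L → 8.36 × 4.09 L = 34.19 g
L-glutamine: 0.293 g per 100 mL × 4090 mL ÷ 100 = 11.98 g
MOPS: 10.7 g/L × 4.09 L = 43.76 g

fructose 36.52 g; sodium acetate 34.19 g; L-glutamine 11.98 g; MOPS 43.76 g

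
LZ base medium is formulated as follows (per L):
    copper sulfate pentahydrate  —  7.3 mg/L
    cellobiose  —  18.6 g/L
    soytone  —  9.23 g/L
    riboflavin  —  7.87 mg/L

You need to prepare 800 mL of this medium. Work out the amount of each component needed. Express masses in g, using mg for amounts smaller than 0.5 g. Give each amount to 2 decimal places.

Working volume: 800 mL = 0.8 L.
copper sulfate pentahydrate: 7.3 mg/L × 0.8 L = 5.84 mg
cellobiose: 18.6 g/L × 0.8 L = 14.88 g
soytone: 9.23 g/L × 0.8 L = 7.38 g
riboflavin: 7.87 mg/L × 0.8 L = 6.30 mg

copper sulfate pentahydrate 5.84 mg; cellobiose 14.88 g; soytone 7.38 g; riboflavin 6.30 mg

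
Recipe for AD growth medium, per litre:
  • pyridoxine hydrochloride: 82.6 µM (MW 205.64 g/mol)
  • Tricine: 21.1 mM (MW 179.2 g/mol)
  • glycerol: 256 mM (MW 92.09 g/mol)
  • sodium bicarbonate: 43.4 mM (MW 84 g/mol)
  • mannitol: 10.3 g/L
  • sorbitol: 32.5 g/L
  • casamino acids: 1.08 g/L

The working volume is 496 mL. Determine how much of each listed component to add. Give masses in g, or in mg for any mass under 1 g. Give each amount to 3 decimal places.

Target volume = 496 mL = 0.496 L.
pyridoxine hydrochloride: 82.6 µmol/L × 205.64 g/mol × 0.496 L ÷ 1000 = 8.425 mg
Tricine: 21.1 mmol/L × 179.2 g/mol × 0.496 L ÷ 1000 = 1.875 g
glycerol: 256 mmol/L × 92.09 g/mol × 0.496 L ÷ 1000 = 11.693 g
sodium bicarbonate: 43.4 mmol/L × 84 g/mol × 0.496 L ÷ 1000 = 1.808 g
mannitol: 10.3 g/L × 0.496 L = 5.109 g
sorbitol: 32.5 g/L × 0.496 L = 16.120 g
casamino acids: 1.08 g/L × 0.496 L = 0.53568 g = 535.680 mg

pyridoxine hydrochloride 8.425 mg; Tricine 1.875 g; glycerol 11.693 g; sodium bicarbonate 1.808 g; mannitol 5.109 g; sorbitol 16.120 g; casamino acids 535.680 mg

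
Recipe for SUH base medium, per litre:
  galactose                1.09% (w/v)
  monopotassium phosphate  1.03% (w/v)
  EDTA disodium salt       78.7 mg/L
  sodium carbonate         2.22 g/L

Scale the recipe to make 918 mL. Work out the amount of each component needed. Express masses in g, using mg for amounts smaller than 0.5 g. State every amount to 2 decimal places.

galactose 10.01 g; monopotassium phosphate 9.46 g; EDTA disodium salt 72.25 mg; sodium carbonate 2.04 g

Working volume: 918 mL = 0.918 L.
galactose: 1.09 g per 100 mL × 918 mL ÷ 100 = 10.01 g
monopotassium phosphate: 1.03% w/v = 10.3 g/L → 10.3 × 0.918 L = 9.46 g
EDTA disodium salt: 78.7 mg/L × 0.918 L = 72.25 mg
sodium carbonate: 2.22 g/L × 0.918 L = 2.04 g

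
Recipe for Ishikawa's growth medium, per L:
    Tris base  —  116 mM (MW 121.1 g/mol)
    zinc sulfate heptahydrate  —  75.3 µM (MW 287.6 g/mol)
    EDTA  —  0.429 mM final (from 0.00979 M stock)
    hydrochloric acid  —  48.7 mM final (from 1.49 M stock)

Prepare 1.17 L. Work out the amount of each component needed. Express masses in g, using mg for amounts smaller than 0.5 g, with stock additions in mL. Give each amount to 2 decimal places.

Tris base 16.44 g; zinc sulfate heptahydrate 25.34 mg; EDTA 51.27 mL; hydrochloric acid 38.24 mL

Working volume: 1.17 L.
Tris base: 116 mmol/L × 121.1 g/mol × 1.17 L ÷ 1000 = 16.44 g
zinc sulfate heptahydrate: 75.3 µmol/L × 287.6 g/mol × 1.17 L ÷ 1000 = 25.34 mg
EDTA: dilute stock: 0.429 mM × 1170 mL ÷ 9.79 mM = 51.27 mL
hydrochloric acid: V = C2·V2/C1 = 48.7 mM × 1170 mL ÷ 1490 mM = 38.24 mL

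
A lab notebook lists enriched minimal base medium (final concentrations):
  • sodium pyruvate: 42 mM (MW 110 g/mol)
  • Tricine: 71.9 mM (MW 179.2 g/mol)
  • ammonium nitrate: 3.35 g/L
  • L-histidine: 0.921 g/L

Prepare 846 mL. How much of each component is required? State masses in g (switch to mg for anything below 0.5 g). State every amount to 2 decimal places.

Scale factor relative to 1 L: 0.846.
sodium pyruvate: 42 mmol/L × 110 g/mol × 0.846 L ÷ 1000 = 3.91 g
Tricine: 71.9 mmol/L × 179.2 g/mol × 0.846 L ÷ 1000 = 10.90 g
ammonium nitrate: 3.35 g/L × 0.846 L = 2.83 g
L-histidine: 0.921 g/L × 0.846 L = 0.78 g

sodium pyruvate 3.91 g; Tricine 10.90 g; ammonium nitrate 2.83 g; L-histidine 0.78 g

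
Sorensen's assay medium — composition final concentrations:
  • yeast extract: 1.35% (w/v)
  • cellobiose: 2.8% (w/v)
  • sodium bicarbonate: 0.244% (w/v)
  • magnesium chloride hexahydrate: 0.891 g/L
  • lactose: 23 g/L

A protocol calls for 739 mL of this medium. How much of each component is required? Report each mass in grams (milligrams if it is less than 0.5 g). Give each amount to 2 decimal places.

Target volume = 739 mL = 0.739 L.
yeast extract: 1.35 g per 100 mL × 739 mL ÷ 100 = 9.98 g
cellobiose: 2.8 g per 100 mL × 739 mL ÷ 100 = 20.69 g
sodium bicarbonate: 0.244 g per 100 mL × 739 mL ÷ 100 = 1.80 g
magnesium chloride hexahydrate: 0.891 g/L × 0.739 L = 0.66 g
lactose: 23 g/L × 0.739 L = 17.00 g

yeast extract 9.98 g; cellobiose 20.69 g; sodium bicarbonate 1.80 g; magnesium chloride hexahydrate 0.66 g; lactose 17.00 g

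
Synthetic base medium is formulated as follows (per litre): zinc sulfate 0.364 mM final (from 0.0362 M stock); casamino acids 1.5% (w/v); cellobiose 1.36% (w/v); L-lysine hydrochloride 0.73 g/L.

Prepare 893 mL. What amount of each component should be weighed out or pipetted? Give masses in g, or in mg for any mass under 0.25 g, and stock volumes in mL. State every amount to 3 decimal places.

Working volume: 893 mL = 0.893 L.
zinc sulfate: V = C2·V2/C1 = 0.364 mM × 893 mL ÷ 36.2 mM = 8.979 mL
casamino acids: 1.5 g per 100 mL × 893 mL ÷ 100 = 13.395 g
cellobiose: 1.36% w/v = 13.6 g/L → 13.6 × 0.893 L = 12.145 g
L-lysine hydrochloride: 0.73 g/L × 0.893 L = 0.652 g

zinc sulfate 8.979 mL; casamino acids 13.395 g; cellobiose 12.145 g; L-lysine hydrochloride 0.652 g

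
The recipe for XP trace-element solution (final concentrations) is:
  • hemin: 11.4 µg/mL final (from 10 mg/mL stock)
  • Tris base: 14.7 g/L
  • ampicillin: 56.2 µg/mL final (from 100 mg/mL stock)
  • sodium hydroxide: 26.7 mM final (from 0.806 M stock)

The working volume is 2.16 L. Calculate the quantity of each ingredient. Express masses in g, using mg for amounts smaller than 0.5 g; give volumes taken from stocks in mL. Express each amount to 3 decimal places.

hemin 2.462 mL; Tris base 31.752 g; ampicillin 1.214 mL; sodium hydroxide 71.553 mL

Working volume: 2.16 L.
hemin: V = C2·V2/C1 = 11.4 µg/mL × 2160 mL ÷ 10000 µg/mL = 2.462 mL
Tris base: 14.7 g/L × 2.16 L = 31.752 g
ampicillin: C1V1 = C2V2 → 56.2 µg/mL × 2160 mL ÷ 100000 µg/mL = 1.214 mL
sodium hydroxide: C1V1 = C2V2 → 26.7 mM × 2160 mL ÷ 806 mM = 71.553 mL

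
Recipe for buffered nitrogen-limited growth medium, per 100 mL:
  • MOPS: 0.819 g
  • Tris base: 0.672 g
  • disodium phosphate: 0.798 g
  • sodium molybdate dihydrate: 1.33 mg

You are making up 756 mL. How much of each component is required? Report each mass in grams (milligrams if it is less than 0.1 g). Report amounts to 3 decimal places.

Ratio of target to recipe volume: 756 / 100 = 7.56.
MOPS: 0.819 g × (756 mL / 100 mL) = 6.192 g
Tris base: 0.672 g × (756 mL / 100 mL) = 5.080 g
disodium phosphate: 0.798 g × (756 mL / 100 mL) = 6.033 g
sodium molybdate dihydrate: 1.33 mg × (756 mL / 100 mL) = 10.055 mg

MOPS 6.192 g; Tris base 5.080 g; disodium phosphate 6.033 g; sodium molybdate dihydrate 10.055 mg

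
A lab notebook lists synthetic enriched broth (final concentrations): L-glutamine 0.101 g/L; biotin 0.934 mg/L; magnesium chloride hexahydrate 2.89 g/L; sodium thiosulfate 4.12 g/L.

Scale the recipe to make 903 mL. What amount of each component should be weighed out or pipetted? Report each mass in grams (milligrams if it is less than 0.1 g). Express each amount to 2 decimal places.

L-glutamine 91.20 mg; biotin 0.84 mg; magnesium chloride hexahydrate 2.61 g; sodium thiosulfate 3.72 g

Scale factor relative to 1 L: 0.903.
L-glutamine: 0.101 g/L × 0.903 L = 0.091203 g = 91.20 mg
biotin: 0.934 mg/L × 0.903 L = 0.84 mg
magnesium chloride hexahydrate: 2.89 g/L × 0.903 L = 2.61 g
sodium thiosulfate: 4.12 g/L × 0.903 L = 3.72 g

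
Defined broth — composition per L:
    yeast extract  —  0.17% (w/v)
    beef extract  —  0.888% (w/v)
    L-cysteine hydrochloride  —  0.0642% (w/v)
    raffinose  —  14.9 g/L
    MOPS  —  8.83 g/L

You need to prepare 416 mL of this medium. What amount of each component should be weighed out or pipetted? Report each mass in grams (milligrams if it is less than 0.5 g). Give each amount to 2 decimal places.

yeast extract 0.71 g; beef extract 3.69 g; L-cysteine hydrochloride 267.07 mg; raffinose 6.20 g; MOPS 3.67 g

Target volume = 416 mL = 0.416 L.
yeast extract: 0.17 g per 100 mL × 416 mL ÷ 100 = 0.71 g
beef extract: 0.888% w/v = 8.88 g/L → 8.88 × 0.416 L = 3.69 g
L-cysteine hydrochloride: 0.0642 g per 100 mL × 416 mL ÷ 100 = 0.267072 g = 267.07 mg
raffinose: 14.9 g/L × 0.416 L = 6.20 g
MOPS: 8.83 g/L × 0.416 L = 3.67 g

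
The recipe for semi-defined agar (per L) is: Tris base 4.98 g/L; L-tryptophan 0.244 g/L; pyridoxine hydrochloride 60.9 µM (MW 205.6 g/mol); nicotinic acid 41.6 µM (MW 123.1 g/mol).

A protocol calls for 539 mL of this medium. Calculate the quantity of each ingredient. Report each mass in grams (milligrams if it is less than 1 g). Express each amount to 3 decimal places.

Tris base 2.684 g; L-tryptophan 131.516 mg; pyridoxine hydrochloride 6.749 mg; nicotinic acid 2.760 mg

Target volume = 539 mL = 0.539 L.
Tris base: 4.98 g/L × 0.539 L = 2.684 g
L-tryptophan: 0.244 g/L × 0.539 L = 0.131516 g = 131.516 mg
pyridoxine hydrochloride: 60.9 µmol/L × 205.6 g/mol × 0.539 L ÷ 1000 = 6.749 mg
nicotinic acid: 41.6 µmol/L × 123.1 g/mol × 0.539 L ÷ 1000 = 2.760 mg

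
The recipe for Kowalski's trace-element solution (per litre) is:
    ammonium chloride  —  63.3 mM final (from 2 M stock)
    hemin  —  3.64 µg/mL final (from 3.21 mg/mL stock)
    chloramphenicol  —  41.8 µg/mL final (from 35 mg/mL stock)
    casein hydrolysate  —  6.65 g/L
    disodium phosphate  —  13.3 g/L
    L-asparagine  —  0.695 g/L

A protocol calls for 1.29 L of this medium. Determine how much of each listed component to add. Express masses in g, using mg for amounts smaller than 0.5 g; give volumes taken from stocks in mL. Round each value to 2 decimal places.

Working volume: 1.29 L.
ammonium chloride: V = C2·V2/C1 = 63.3 mM × 1290 mL ÷ 2000 mM = 40.83 mL
hemin: V = C2·V2/C1 = 3.64 µg/mL × 1290 mL ÷ 3210 µg/mL = 1.46 mL
chloramphenicol: dilute stock: 41.8 µg/mL × 1290 mL ÷ 35000 µg/mL = 1.54 mL
casein hydrolysate: 6.65 g/L × 1.29 L = 8.58 g
disodium phosphate: 13.3 g/L × 1.29 L = 17.16 g
L-asparagine: 0.695 g/L × 1.29 L = 0.90 g

ammonium chloride 40.83 mL; hemin 1.46 mL; chloramphenicol 1.54 mL; casein hydrolysate 8.58 g; disodium phosphate 17.16 g; L-asparagine 0.90 g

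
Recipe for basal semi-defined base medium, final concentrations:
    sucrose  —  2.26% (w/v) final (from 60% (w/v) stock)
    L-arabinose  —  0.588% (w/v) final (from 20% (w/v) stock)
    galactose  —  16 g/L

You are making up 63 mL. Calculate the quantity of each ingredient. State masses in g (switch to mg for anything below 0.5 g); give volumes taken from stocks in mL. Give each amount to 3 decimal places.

sucrose 2.373 mL; L-arabinose 1.852 mL; galactose 1.008 g

Scale factor relative to 1 L: 0.063.
sucrose: V = C2·V2/C1 = 2.26% ÷ 60% × 63 mL = 2.373 mL
L-arabinose: V = C2·V2/C1 = 0.588% ÷ 20% × 63 mL = 1.852 mL
galactose: 16 g/L × 0.063 L = 1.008 g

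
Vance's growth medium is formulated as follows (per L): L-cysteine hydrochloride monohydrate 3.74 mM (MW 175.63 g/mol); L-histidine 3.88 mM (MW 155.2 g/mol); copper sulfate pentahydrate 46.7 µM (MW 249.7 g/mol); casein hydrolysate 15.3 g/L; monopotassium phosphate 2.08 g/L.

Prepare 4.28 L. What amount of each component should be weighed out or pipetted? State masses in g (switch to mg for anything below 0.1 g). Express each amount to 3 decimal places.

L-cysteine hydrochloride monohydrate 2.811 g; L-histidine 2.577 g; copper sulfate pentahydrate 49.909 mg; casein hydrolysate 65.484 g; monopotassium phosphate 8.902 g

Scale factor relative to 1 L: 4.28.
L-cysteine hydrochloride monohydrate: 3.74 mmol/L × 175.63 g/mol × 4.28 L ÷ 1000 = 2.811 g
L-histidine: 3.88 mmol/L × 155.2 g/mol × 4.28 L ÷ 1000 = 2.577 g
copper sulfate pentahydrate: 46.7 µmol/L × 249.7 g/mol × 4.28 L ÷ 1000 = 49.909 mg
casein hydrolysate: 15.3 g/L × 4.28 L = 65.484 g
monopotassium phosphate: 2.08 g/L × 4.28 L = 8.902 g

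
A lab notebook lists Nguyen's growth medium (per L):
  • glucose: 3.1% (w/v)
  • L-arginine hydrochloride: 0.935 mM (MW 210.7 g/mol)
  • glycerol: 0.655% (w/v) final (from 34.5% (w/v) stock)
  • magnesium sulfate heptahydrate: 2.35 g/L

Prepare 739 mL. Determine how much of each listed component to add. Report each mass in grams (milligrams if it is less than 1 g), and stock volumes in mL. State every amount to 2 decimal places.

Scale factor relative to 1 L: 0.739.
glucose: 3.1% w/v = 31 g/L → 31 × 0.739 L = 22.91 g
L-arginine hydrochloride: 0.935 mmol/L × 210.7 mg/mmol × 0.739 L = 145.59 mg
glycerol: C1V1 = C2V2 → 0.655% ÷ 34.5% × 739 mL = 14.03 mL
magnesium sulfate heptahydrate: 2.35 g/L × 0.739 L = 1.74 g

glucose 22.91 g; L-arginine hydrochloride 145.59 mg; glycerol 14.03 mL; magnesium sulfate heptahydrate 1.74 g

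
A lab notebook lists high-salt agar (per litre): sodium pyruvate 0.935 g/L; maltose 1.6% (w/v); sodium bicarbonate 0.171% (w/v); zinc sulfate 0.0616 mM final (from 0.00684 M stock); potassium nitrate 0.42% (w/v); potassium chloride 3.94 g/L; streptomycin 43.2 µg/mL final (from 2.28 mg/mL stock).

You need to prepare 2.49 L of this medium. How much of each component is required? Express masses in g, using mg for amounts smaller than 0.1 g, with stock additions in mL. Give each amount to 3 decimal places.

Working volume: 2.49 L.
sodium pyruvate: 0.935 g/L × 2.49 L = 2.328 g
maltose: 1.6% w/v = 16 g/L → 16 × 2.49 L = 39.840 g
sodium bicarbonate: 0.171 g per 100 mL × 2490 mL ÷ 100 = 4.258 g
zinc sulfate: C1V1 = C2V2 → 0.0616 mM × 2490 mL ÷ 6.84 mM = 22.425 mL
potassium nitrate: 0.42% w/v = 4.2 g/L → 4.2 × 2.49 L = 10.458 g
potassium chloride: 3.94 g/L × 2.49 L = 9.811 g
streptomycin: C1V1 = C2V2 → 43.2 µg/mL × 2490 mL ÷ 2280 µg/mL = 47.179 mL

sodium pyruvate 2.328 g; maltose 39.840 g; sodium bicarbonate 4.258 g; zinc sulfate 22.425 mL; potassium nitrate 10.458 g; potassium chloride 9.811 g; streptomycin 47.179 mL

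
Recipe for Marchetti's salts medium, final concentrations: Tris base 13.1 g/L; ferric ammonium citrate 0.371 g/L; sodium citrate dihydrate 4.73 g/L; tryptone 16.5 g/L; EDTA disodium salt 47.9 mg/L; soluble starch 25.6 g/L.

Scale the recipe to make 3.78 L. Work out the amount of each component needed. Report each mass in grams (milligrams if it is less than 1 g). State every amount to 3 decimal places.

Working volume: 3.78 L.
Tris base: 13.1 g/L × 3.78 L = 49.518 g
ferric ammonium citrate: 0.371 g/L × 3.78 L = 1.402 g
sodium citrate dihydrate: 4.73 g/L × 3.78 L = 17.879 g
tryptone: 16.5 g/L × 3.78 L = 62.370 g
EDTA disodium salt: 47.9 mg/L × 3.78 L = 181.062 mg
soluble starch: 25.6 g/L × 3.78 L = 96.768 g

Tris base 49.518 g; ferric ammonium citrate 1.402 g; sodium citrate dihydrate 17.879 g; tryptone 62.370 g; EDTA disodium salt 181.062 mg; soluble starch 96.768 g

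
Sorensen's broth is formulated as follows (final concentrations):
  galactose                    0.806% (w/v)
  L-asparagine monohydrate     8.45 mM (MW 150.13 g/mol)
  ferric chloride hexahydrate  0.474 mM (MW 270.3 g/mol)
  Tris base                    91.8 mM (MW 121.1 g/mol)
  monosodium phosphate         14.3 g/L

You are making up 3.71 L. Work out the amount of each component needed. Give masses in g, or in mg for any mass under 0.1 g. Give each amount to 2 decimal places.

Scale factor relative to 1 L: 3.71.
galactose: 0.806% w/v = 8.06 g/L → 8.06 × 3.71 L = 29.90 g
L-asparagine monohydrate: 8.45 mmol/L × 150.13 g/mol × 3.71 L ÷ 1000 = 4.71 g
ferric chloride hexahydrate: 0.474 mmol/L × 270.3 g/mol × 3.71 L ÷ 1000 = 0.48 g
Tris base: 91.8 mmol/L × 121.1 g/mol × 3.71 L ÷ 1000 = 41.24 g
monosodium phosphate: 14.3 g/L × 3.71 L = 53.05 g

galactose 29.90 g; L-asparagine monohydrate 4.71 g; ferric chloride hexahydrate 0.48 g; Tris base 41.24 g; monosodium phosphate 53.05 g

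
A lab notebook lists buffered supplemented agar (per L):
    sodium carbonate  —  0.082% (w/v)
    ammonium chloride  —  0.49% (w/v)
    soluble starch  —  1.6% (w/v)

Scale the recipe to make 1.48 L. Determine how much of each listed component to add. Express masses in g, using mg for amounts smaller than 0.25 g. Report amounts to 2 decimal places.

Working volume: 1.48 L.
sodium carbonate: 0.082% w/v = 0.82 g/L → 0.82 × 1.48 L = 1.21 g
ammonium chloride: 0.49 g per 100 mL × 1480 mL ÷ 100 = 7.25 g
soluble starch: 1.6 g per 100 mL × 1480 mL ÷ 100 = 23.68 g

sodium carbonate 1.21 g; ammonium chloride 7.25 g; soluble starch 23.68 g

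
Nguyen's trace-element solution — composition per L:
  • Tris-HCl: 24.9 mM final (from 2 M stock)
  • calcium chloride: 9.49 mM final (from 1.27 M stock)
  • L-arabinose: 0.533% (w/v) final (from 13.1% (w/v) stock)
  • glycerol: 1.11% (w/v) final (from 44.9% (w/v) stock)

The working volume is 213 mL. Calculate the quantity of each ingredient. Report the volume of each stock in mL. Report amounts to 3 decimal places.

Tris-HCl 2.652 mL; calcium chloride 1.592 mL; L-arabinose 8.666 mL; glycerol 5.266 mL

Working volume: 213 mL = 0.213 L.
Tris-HCl: V = C2·V2/C1 = 24.9 mM × 213 mL ÷ 2000 mM = 2.652 mL
calcium chloride: C1V1 = C2V2 → 9.49 mM × 213 mL ÷ 1270 mM = 1.592 mL
L-arabinose: V = C2·V2/C1 = 0.533% ÷ 13.1% × 213 mL = 8.666 mL
glycerol: V = C2·V2/C1 = 1.11% ÷ 44.9% × 213 mL = 5.266 mL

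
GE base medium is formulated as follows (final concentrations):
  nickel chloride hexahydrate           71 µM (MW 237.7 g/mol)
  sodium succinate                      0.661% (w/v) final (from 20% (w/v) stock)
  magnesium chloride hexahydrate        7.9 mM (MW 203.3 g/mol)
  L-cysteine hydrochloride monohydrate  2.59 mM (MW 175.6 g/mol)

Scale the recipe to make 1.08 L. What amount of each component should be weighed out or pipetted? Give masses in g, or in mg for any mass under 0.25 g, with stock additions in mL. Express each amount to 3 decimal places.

Working volume: 1.08 L.
nickel chloride hexahydrate: 71 µmol/L × 237.7 g/mol × 1.08 L ÷ 1000 = 18.227 mg
sodium succinate: V = C2·V2/C1 = 0.661% ÷ 20% × 1080 mL = 35.694 mL
magnesium chloride hexahydrate: 7.9 mmol/L × 203.3 g/mol × 1.08 L ÷ 1000 = 1.735 g
L-cysteine hydrochloride monohydrate: 2.59 mmol/L × 175.6 g/mol × 1.08 L ÷ 1000 = 0.491 g

nickel chloride hexahydrate 18.227 mg; sodium succinate 35.694 mL; magnesium chloride hexahydrate 1.735 g; L-cysteine hydrochloride monohydrate 0.491 g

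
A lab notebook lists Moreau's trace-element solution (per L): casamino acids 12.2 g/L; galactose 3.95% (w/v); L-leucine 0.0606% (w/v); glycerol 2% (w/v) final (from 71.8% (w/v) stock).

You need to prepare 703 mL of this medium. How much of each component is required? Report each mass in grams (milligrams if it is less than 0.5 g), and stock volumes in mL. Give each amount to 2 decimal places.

casamino acids 8.58 g; galactose 27.77 g; L-leucine 426.02 mg; glycerol 19.58 mL

Scale factor relative to 1 L: 0.703.
casamino acids: 12.2 g/L × 0.703 L = 8.58 g
galactose: 3.95 g per 100 mL × 703 mL ÷ 100 = 27.77 g
L-leucine: 0.0606% w/v = 0.606 g/L → 0.606 × 0.703 L = 0.426018 g = 426.02 mg
glycerol: V = C2·V2/C1 = 2% ÷ 71.8% × 703 mL = 19.58 mL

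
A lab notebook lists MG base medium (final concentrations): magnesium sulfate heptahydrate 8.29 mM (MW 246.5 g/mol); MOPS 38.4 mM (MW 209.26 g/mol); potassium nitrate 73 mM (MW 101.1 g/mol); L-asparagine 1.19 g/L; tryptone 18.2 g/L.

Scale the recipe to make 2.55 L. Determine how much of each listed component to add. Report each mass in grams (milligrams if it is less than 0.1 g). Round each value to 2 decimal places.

Working volume: 2.55 L.
magnesium sulfate heptahydrate: 8.29 mmol/L × 246.5 g/mol × 2.55 L ÷ 1000 = 5.21 g
MOPS: 38.4 mmol/L × 209.26 g/mol × 2.55 L ÷ 1000 = 20.49 g
potassium nitrate: 73 mmol/L × 101.1 g/mol × 2.55 L ÷ 1000 = 18.82 g
L-asparagine: 1.19 g/L × 2.55 L = 3.03 g
tryptone: 18.2 g/L × 2.55 L = 46.41 g

magnesium sulfate heptahydrate 5.21 g; MOPS 20.49 g; potassium nitrate 18.82 g; L-asparagine 3.03 g; tryptone 46.41 g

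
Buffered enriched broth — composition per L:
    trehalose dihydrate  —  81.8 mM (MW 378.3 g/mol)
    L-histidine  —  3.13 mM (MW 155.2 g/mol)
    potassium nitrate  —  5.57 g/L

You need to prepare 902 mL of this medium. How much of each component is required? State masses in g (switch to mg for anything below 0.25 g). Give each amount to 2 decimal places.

trehalose dihydrate 27.91 g; L-histidine 0.44 g; potassium nitrate 5.02 g

Target volume = 902 mL = 0.902 L.
trehalose dihydrate: 81.8 mmol/L × 378.3 g/mol × 0.902 L ÷ 1000 = 27.91 g
L-histidine: 3.13 mmol/L × 155.2 g/mol × 0.902 L ÷ 1000 = 0.44 g
potassium nitrate: 5.57 g/L × 0.902 L = 5.02 g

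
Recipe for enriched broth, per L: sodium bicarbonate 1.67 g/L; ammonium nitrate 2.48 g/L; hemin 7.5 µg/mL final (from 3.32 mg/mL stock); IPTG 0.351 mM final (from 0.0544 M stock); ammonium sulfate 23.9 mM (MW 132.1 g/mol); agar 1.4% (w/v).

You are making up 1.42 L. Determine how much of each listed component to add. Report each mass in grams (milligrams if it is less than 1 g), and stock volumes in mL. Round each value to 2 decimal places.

Working volume: 1.42 L.
sodium bicarbonate: 1.67 g/L × 1.42 L = 2.37 g
ammonium nitrate: 2.48 g/L × 1.42 L = 3.52 g
hemin: V = C2·V2/C1 = 7.5 µg/mL × 1420 mL ÷ 3320 µg/mL = 3.21 mL
IPTG: V = C2·V2/C1 = 0.351 mM × 1420 mL ÷ 54.4 mM = 9.16 mL
ammonium sulfate: 23.9 mmol/L × 132.1 g/mol × 1.42 L ÷ 1000 = 4.48 g
agar: 1.4 g per 100 mL × 1420 mL ÷ 100 = 19.88 g

sodium bicarbonate 2.37 g; ammonium nitrate 3.52 g; hemin 3.21 mL; IPTG 9.16 mL; ammonium sulfate 4.48 g; agar 19.88 g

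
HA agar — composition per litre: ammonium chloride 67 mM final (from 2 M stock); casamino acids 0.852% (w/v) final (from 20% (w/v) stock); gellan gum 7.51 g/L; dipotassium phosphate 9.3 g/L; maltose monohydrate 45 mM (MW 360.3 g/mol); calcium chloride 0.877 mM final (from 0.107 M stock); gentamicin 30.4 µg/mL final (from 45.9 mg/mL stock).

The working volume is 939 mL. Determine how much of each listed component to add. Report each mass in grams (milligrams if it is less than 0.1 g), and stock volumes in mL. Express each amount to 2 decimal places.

Target volume = 939 mL = 0.939 L.
ammonium chloride: dilute stock: 67 mM × 939 mL ÷ 2000 mM = 31.46 mL
casamino acids: C1V1 = C2V2 → 0.852% ÷ 20% × 939 mL = 40.00 mL
gellan gum: 7.51 g/L × 0.939 L = 7.05 g
dipotassium phosphate: 9.3 g/L × 0.939 L = 8.73 g
maltose monohydrate: 45 mmol/L × 360.3 g/mol × 0.939 L ÷ 1000 = 15.22 g
calcium chloride: dilute stock: 0.877 mM × 939 mL ÷ 107 mM = 7.70 mL
gentamicin: C1V1 = C2V2 → 30.4 µg/mL × 939 mL ÷ 45900 µg/mL = 0.62 mL

ammonium chloride 31.46 mL; casamino acids 40.00 mL; gellan gum 7.05 g; dipotassium phosphate 8.73 g; maltose monohydrate 15.22 g; calcium chloride 7.70 mL; gentamicin 0.62 mL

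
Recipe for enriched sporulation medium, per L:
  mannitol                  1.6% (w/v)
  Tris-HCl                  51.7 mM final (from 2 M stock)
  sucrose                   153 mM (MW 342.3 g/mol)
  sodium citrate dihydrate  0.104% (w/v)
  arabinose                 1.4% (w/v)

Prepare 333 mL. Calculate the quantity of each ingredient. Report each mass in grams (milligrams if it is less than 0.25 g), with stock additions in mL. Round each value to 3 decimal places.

mannitol 5.328 g; Tris-HCl 8.608 mL; sucrose 17.440 g; sodium citrate dihydrate 0.346 g; arabinose 4.662 g

Target volume = 333 mL = 0.333 L.
mannitol: 1.6% w/v = 16 g/L → 16 × 0.333 L = 5.328 g
Tris-HCl: C1V1 = C2V2 → 51.7 mM × 333 mL ÷ 2000 mM = 8.608 mL
sucrose: 153 mmol/L × 342.3 g/mol × 0.333 L ÷ 1000 = 17.440 g
sodium citrate dihydrate: 0.104% w/v = 1.04 g/L → 1.04 × 0.333 L = 0.346 g
arabinose: 1.4% w/v = 14 g/L → 14 × 0.333 L = 4.662 g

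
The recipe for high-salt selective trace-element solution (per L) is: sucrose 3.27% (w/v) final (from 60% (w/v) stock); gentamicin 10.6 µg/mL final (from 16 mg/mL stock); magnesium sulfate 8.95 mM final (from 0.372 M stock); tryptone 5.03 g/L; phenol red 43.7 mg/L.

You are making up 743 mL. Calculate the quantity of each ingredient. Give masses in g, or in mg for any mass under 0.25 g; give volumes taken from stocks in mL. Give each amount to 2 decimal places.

Scale factor relative to 1 L: 0.743.
sucrose: C1V1 = C2V2 → 3.27% ÷ 60% × 743 mL = 40.49 mL
gentamicin: V = C2·V2/C1 = 10.6 µg/mL × 743 mL ÷ 16000 µg/mL = 0.49 mL
magnesium sulfate: V = C2·V2/C1 = 8.95 mM × 743 mL ÷ 372 mM = 17.88 mL
tryptone: 5.03 g/L × 0.743 L = 3.74 g
phenol red: 43.7 mg/L × 0.743 L = 32.47 mg

sucrose 40.49 mL; gentamicin 0.49 mL; magnesium sulfate 17.88 mL; tryptone 3.74 g; phenol red 32.47 mg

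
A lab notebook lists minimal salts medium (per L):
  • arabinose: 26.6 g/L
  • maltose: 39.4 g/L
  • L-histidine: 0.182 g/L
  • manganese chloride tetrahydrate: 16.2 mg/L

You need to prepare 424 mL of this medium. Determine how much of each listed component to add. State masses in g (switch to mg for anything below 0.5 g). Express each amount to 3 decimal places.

Scale factor relative to 1 L: 0.424.
arabinose: 26.6 g/L × 0.424 L = 11.278 g
maltose: 39.4 g/L × 0.424 L = 16.706 g
L-histidine: 0.182 g/L × 0.424 L = 0.077168 g = 77.168 mg
manganese chloride tetrahydrate: 16.2 mg/L × 0.424 L = 6.869 mg

arabinose 11.278 g; maltose 16.706 g; L-histidine 77.168 mg; manganese chloride tetrahydrate 6.869 mg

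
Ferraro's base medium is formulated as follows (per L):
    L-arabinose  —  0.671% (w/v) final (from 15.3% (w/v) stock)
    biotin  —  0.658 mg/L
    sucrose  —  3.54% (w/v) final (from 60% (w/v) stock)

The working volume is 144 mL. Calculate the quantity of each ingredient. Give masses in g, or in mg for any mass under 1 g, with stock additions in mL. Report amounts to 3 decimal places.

L-arabinose 6.315 mL; biotin 0.095 mg; sucrose 8.496 mL

Scale factor relative to 1 L: 0.144.
L-arabinose: V = C2·V2/C1 = 0.671% ÷ 15.3% × 144 mL = 6.315 mL
biotin: 0.658 mg/L × 0.144 L = 0.095 mg
sucrose: dilute stock: 3.54% ÷ 60% × 144 mL = 8.496 mL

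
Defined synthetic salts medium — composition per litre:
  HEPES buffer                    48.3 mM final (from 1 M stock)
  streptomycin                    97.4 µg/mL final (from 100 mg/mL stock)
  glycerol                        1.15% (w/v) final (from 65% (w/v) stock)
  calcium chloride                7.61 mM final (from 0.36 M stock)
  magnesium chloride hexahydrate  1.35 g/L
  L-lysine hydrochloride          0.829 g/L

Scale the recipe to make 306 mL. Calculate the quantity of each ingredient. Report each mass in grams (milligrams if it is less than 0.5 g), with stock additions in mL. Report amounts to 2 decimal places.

Scale factor relative to 1 L: 0.306.
HEPES buffer: dilute stock: 48.3 mM × 306 mL ÷ 1000 mM = 14.78 mL
streptomycin: V = C2·V2/C1 = 97.4 µg/mL × 306 mL ÷ 100000 µg/mL = 0.30 mL
glycerol: V = C2·V2/C1 = 1.15% ÷ 65% × 306 mL = 5.41 mL
calcium chloride: C1V1 = C2V2 → 7.61 mM × 306 mL ÷ 360 mM = 6.47 mL
magnesium chloride hexahydrate: 1.35 g/L × 0.306 L = 0.4131 g = 413.10 mg
L-lysine hydrochloride: 0.829 g/L × 0.306 L = 0.253674 g = 253.67 mg

HEPES buffer 14.78 mL; streptomycin 0.30 mL; glycerol 5.41 mL; calcium chloride 6.47 mL; magnesium chloride hexahydrate 413.10 mg; L-lysine hydrochloride 253.67 mg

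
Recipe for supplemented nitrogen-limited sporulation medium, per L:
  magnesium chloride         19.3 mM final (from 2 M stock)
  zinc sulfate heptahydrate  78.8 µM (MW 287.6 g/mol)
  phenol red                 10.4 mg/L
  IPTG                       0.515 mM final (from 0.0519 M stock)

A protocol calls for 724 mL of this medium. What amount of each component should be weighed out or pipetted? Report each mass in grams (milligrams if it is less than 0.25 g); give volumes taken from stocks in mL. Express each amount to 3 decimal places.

Scale factor relative to 1 L: 0.724.
magnesium chloride: V = C2·V2/C1 = 19.3 mM × 724 mL ÷ 2000 mM = 6.987 mL
zinc sulfate heptahydrate: 78.8 µmol/L × 287.6 g/mol × 0.724 L ÷ 1000 = 16.408 mg
phenol red: 10.4 mg/L × 0.724 L = 7.530 mg
IPTG: V = C2·V2/C1 = 0.515 mM × 724 mL ÷ 51.9 mM = 7.184 mL

magnesium chloride 6.987 mL; zinc sulfate heptahydrate 16.408 mg; phenol red 7.530 mg; IPTG 7.184 mL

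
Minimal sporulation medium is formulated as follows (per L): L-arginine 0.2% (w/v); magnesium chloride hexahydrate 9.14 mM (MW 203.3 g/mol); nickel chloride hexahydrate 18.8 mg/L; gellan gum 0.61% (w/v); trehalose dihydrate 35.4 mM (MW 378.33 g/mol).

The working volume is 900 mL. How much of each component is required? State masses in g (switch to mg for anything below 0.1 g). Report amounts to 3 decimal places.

L-arginine 1.800 g; magnesium chloride hexahydrate 1.672 g; nickel chloride hexahydrate 16.920 mg; gellan gum 5.490 g; trehalose dihydrate 12.054 g

Scale factor relative to 1 L: 0.9.
L-arginine: 0.2 g per 100 mL × 900 mL ÷ 100 = 1.800 g
magnesium chloride hexahydrate: 9.14 mmol/L × 203.3 g/mol × 0.9 L ÷ 1000 = 1.672 g
nickel chloride hexahydrate: 18.8 mg/L × 0.9 L = 16.920 mg
gellan gum: 0.61 g per 100 mL × 900 mL ÷ 100 = 5.490 g
trehalose dihydrate: 35.4 mmol/L × 378.33 g/mol × 0.9 L ÷ 1000 = 12.054 g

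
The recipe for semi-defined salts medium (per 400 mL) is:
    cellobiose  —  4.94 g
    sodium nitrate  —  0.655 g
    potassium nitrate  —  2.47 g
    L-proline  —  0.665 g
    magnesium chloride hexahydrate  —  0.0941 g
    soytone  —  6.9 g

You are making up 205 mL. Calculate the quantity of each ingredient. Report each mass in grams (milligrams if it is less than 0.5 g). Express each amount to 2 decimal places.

cellobiose 2.53 g; sodium nitrate 335.69 mg; potassium nitrate 1.27 g; L-proline 340.81 mg; magnesium chloride hexahydrate 48.23 mg; soytone 3.54 g

Ratio of target to recipe volume: 205 / 400 = 0.5125.
cellobiose: 4.94 g × (205 mL / 400 mL) = 2.53 g
sodium nitrate: 0.655 g × (205 mL / 400 mL) = 0.335687 g = 335.69 mg
potassium nitrate: 2.47 g × (205 mL / 400 mL) = 1.27 g
L-proline: 0.665 g × (205 mL / 400 mL) = 0.340812 g = 340.81 mg
magnesium chloride hexahydrate: 0.0941 g × (205 mL / 400 mL) = 0.0482262 g = 48.23 mg
soytone: 6.9 g × (205 mL / 400 mL) = 3.54 g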